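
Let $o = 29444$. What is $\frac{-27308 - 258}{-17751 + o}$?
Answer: $- \frac{2506}{1063} \approx -2.3575$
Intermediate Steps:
$\frac{-27308 - 258}{-17751 + o} = \frac{-27308 - 258}{-17751 + 29444} = - \frac{27566}{11693} = \left(-27566\right) \frac{1}{11693} = - \frac{2506}{1063}$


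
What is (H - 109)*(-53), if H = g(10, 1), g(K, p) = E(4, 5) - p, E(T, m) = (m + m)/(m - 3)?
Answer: 5565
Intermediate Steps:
E(T, m) = 2*m/(-3 + m) (E(T, m) = (2*m)/(-3 + m) = 2*m/(-3 + m))
g(K, p) = 5 - p (g(K, p) = 2*5/(-3 + 5) - p = 2*5/2 - p = 2*5*(½) - p = 5 - p)
H = 4 (H = 5 - 1*1 = 5 - 1 = 4)
(H - 109)*(-53) = (4 - 109)*(-53) = -105*(-53) = 5565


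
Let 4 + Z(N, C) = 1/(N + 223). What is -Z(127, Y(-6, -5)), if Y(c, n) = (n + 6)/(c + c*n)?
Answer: 1399/350 ≈ 3.9971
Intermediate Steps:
Y(c, n) = (6 + n)/(c + c*n)
Z(N, C) = -4 + 1/(223 + N) (Z(N, C) = -4 + 1/(N + 223) = -4 + 1/(223 + N))
-Z(127, Y(-6, -5)) = -(-891 - 4*127)/(223 + 127) = -(-891 - 508)/350 = -(-1399)/350 = -1*(-1399/350) = 1399/350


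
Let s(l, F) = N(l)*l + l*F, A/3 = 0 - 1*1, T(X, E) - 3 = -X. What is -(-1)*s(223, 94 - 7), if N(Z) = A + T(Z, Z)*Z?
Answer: -10921648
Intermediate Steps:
T(X, E) = 3 - X
A = -3 (A = 3*(0 - 1*1) = 3*(0 - 1) = 3*(-1) = -3)
N(Z) = -3 + Z*(3 - Z) (N(Z) = -3 + (3 - Z)*Z = -3 + Z*(3 - Z))
s(l, F) = F*l + l*(-3 - l*(-3 + l)) (s(l, F) = (-3 - l*(-3 + l))*l + l*F = l*(-3 - l*(-3 + l)) + F*l = F*l + l*(-3 - l*(-3 + l)))
-(-1)*s(223, 94 - 7) = -(-1)*(-1*223*(3 - (94 - 7) + 223*(-3 + 223))) = -(-1)*(-1*223*(3 - 1*87 + 223*220)) = -(-1)*(-1*223*(3 - 87 + 49060)) = -(-1)*(-1*223*48976) = -(-1)*(-10921648) = -1*10921648 = -10921648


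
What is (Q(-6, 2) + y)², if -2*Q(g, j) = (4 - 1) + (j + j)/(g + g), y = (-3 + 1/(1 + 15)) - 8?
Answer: 346921/2304 ≈ 150.57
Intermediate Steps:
y = -175/16 (y = (-3 + 1/16) - 8 = -47/16 - 8 = -175/16 ≈ -10.938)
Q(g, j) = -3/2 - j/(2*g) (Q(g, j) = -((4 - 1) + (j + j)/(g + g))/2 = -(3 + (2*j)/((2*g)))/2 = -(3 + (2*j)*(1/(2*g)))/2 = -(3 + j/g)/2 = -3/2 - j/(2*g))
(Q(-6, 2) + y)² = ((½)*(-1*2 - 3*(-6))/(-6) - 175/16)² = ((½)*(-⅙)*(-2 + 18) - 175/16)² = ((½)*(-⅙)*16 - 175/16)² = (-4/3 - 175/16)² = (-589/48)² = 346921/2304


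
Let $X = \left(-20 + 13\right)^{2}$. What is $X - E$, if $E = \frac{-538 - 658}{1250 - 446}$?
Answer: $\frac{10148}{201} \approx 50.488$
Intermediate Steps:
$E = - \frac{299}{201}$ ($E = - \frac{1196}{804} = \left(-1196\right) \frac{1}{804} = - \frac{299}{201} \approx -1.4876$)
$X = 49$ ($X = \left(-7\right)^{2} = 49$)
$X - E = 49 - - \frac{299}{201} = 49 + \frac{299}{201} = \frac{10148}{201}$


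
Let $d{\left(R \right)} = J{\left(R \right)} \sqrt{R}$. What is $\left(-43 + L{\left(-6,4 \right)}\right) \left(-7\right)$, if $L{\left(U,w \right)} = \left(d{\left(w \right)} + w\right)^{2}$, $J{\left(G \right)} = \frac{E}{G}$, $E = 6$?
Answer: $-42$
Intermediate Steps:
$J{\left(G \right)} = \frac{6}{G}$
$d{\left(R \right)} = \frac{6}{\sqrt{R}}$ ($d{\left(R \right)} = \frac{6}{R} \sqrt{R} = \frac{6}{\sqrt{R}}$)
$L{\left(U,w \right)} = \left(w + \frac{6}{\sqrt{w}}\right)^{2}$ ($L{\left(U,w \right)} = \left(\frac{6}{\sqrt{w}} + w\right)^{2} = \left(w + \frac{6}{\sqrt{w}}\right)^{2}$)
$\left(-43 + L{\left(-6,4 \right)}\right) \left(-7\right) = \left(-43 + \frac{\left(6 + 4^{\frac{3}{2}}\right)^{2}}{4}\right) \left(-7\right) = \left(-43 + \frac{\left(6 + 8\right)^{2}}{4}\right) \left(-7\right) = \left(-43 + \frac{14^{2}}{4}\right) \left(-7\right) = \left(-43 + \frac{1}{4} \cdot 196\right) \left(-7\right) = \left(-43 + 49\right) \left(-7\right) = 6 \left(-7\right) = -42$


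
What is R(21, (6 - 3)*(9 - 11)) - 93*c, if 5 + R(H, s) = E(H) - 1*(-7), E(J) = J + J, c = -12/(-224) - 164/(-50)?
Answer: -372431/1400 ≈ -266.02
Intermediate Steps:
c = 4667/1400 (c = -12*(-1/224) - 164*(-1/50) = 3/56 + 82/25 = 4667/1400 ≈ 3.3336)
E(J) = 2*J
R(H, s) = 2 + 2*H (R(H, s) = -5 + (2*H - 1*(-7)) = -5 + (2*H + 7) = -5 + (7 + 2*H) = 2 + 2*H)
R(21, (6 - 3)*(9 - 11)) - 93*c = (2 + 2*21) - 93*4667/1400 = (2 + 42) - 434031/1400 = 44 - 434031/1400 = -372431/1400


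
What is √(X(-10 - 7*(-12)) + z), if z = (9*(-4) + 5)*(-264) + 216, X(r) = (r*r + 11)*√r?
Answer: √(8400 + 5487*√74) ≈ 235.80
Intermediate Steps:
X(r) = √r*(11 + r²) (X(r) = (r² + 11)*√r = (11 + r²)*√r = √r*(11 + r²))
z = 8400 (z = (-36 + 5)*(-264) + 216 = -31*(-264) + 216 = 8184 + 216 = 8400)
√(X(-10 - 7*(-12)) + z) = √(√(-10 - 7*(-12))*(11 + (-10 - 7*(-12))²) + 8400) = √(√(-10 + 84)*(11 + (-10 + 84)²) + 8400) = √(√74*(11 + 74²) + 8400) = √(√74*(11 + 5476) + 8400) = √(√74*5487 + 8400) = √(5487*√74 + 8400) = √(8400 + 5487*√74)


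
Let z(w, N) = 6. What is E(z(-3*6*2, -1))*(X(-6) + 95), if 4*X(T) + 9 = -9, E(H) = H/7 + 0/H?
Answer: 543/7 ≈ 77.571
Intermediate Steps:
E(H) = H/7 (E(H) = H*(⅐) + 0 = H/7 + 0 = H/7)
X(T) = -9/2 (X(T) = -9/4 + (¼)*(-9) = -9/4 - 9/4 = -9/2)
E(z(-3*6*2, -1))*(X(-6) + 95) = ((⅐)*6)*(-9/2 + 95) = (6/7)*(181/2) = 543/7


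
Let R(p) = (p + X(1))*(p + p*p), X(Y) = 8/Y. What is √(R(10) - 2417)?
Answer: I*√437 ≈ 20.905*I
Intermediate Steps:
R(p) = (8 + p)*(p + p²) (R(p) = (p + 8/1)*(p + p*p) = (p + 8*1)*(p + p²) = (p + 8)*(p + p²) = (8 + p)*(p + p²))
√(R(10) - 2417) = √(10*(8 + 10² + 9*10) - 2417) = √(10*(8 + 100 + 90) - 2417) = √(10*198 - 2417) = √(1980 - 2417) = √(-437) = I*√437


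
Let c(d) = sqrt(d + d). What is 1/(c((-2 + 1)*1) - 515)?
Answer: -515/265227 - I*sqrt(2)/265227 ≈ -0.0019417 - 5.3321e-6*I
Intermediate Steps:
c(d) = sqrt(2)*sqrt(d) (c(d) = sqrt(2*d) = sqrt(2)*sqrt(d))
1/(c((-2 + 1)*1) - 515) = 1/(sqrt(2)*sqrt((-2 + 1)*1) - 515) = 1/(sqrt(2)*sqrt(-1*1) - 515) = 1/(sqrt(2)*sqrt(-1) - 515) = 1/(sqrt(2)*I - 515) = 1/(I*sqrt(2) - 515) = 1/(-515 + I*sqrt(2))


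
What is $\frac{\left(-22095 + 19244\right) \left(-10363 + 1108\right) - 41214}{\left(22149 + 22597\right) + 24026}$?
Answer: $\frac{798327}{2084} \approx 383.07$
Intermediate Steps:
$\frac{\left(-22095 + 19244\right) \left(-10363 + 1108\right) - 41214}{\left(22149 + 22597\right) + 24026} = \frac{\left(-2851\right) \left(-9255\right) - 41214}{44746 + 24026} = \frac{26386005 - 41214}{68772} = 26344791 \cdot \frac{1}{68772} = \frac{798327}{2084}$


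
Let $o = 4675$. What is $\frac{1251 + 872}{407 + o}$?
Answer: $\frac{193}{462} \approx 0.41775$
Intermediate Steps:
$\frac{1251 + 872}{407 + o} = \frac{1251 + 872}{407 + 4675} = \frac{2123}{5082} = 2123 \cdot \frac{1}{5082} = \frac{193}{462}$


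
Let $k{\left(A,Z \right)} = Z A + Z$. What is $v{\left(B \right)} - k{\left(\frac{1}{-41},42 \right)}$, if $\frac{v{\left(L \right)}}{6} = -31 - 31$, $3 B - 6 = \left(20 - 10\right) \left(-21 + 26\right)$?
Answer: $- \frac{16932}{41} \approx -412.98$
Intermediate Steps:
$B = \frac{56}{3}$ ($B = 2 + \frac{\left(20 - 10\right) \left(-21 + 26\right)}{3} = 2 + \frac{10 \cdot 5}{3} = 2 + \frac{1}{3} \cdot 50 = 2 + \frac{50}{3} = \frac{56}{3} \approx 18.667$)
$k{\left(A,Z \right)} = Z + A Z$ ($k{\left(A,Z \right)} = A Z + Z = Z + A Z$)
$v{\left(L \right)} = -372$ ($v{\left(L \right)} = 6 \left(-31 - 31\right) = 6 \left(-62\right) = -372$)
$v{\left(B \right)} - k{\left(\frac{1}{-41},42 \right)} = -372 - 42 \left(1 + \frac{1}{-41}\right) = -372 - 42 \left(1 - \frac{1}{41}\right) = -372 - 42 \cdot \frac{40}{41} = -372 - \frac{1680}{41} = - \frac{16932}{41}$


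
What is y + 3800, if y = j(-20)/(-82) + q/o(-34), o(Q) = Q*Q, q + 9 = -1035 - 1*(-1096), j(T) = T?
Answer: 45029623/11849 ≈ 3800.3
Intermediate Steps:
q = 52 (q = -9 + (-1035 - 1*(-1096)) = -9 + (-1035 + 1096) = -9 + 61 = 52)
o(Q) = Q**2
y = 3423/11849 (y = -20/(-82) + 52/((-34)**2) = -20*(-1/82) + 52/1156 = 10/41 + 52*(1/1156) = 10/41 + 13/289 = 3423/11849 ≈ 0.28889)
y + 3800 = 3423/11849 + 3800 = 45029623/11849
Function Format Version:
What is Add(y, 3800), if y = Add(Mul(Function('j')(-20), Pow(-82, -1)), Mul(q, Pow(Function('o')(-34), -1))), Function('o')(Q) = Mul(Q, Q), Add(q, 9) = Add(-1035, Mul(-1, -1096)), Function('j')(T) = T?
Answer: Rational(45029623, 11849) ≈ 3800.3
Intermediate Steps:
q = 52 (q = Add(-9, Add(-1035, Mul(-1, -1096))) = Add(-9, Add(-1035, 1096)) = Add(-9, 61) = 52)
Function('o')(Q) = Pow(Q, 2)
y = Rational(3423, 11849) (y = Add(Mul(-20, Pow(-82, -1)), Mul(52, Pow(Pow(-34, 2), -1))) = Add(Mul(-20, Rational(-1, 82)), Mul(52, Pow(1156, -1))) = Add(Rational(10, 41), Mul(52, Rational(1, 1156))) = Add(Rational(10, 41), Rational(13, 289)) = Rational(3423, 11849) ≈ 0.28889)
Add(y, 3800) = Add(Rational(3423, 11849), 3800) = Rational(45029623, 11849)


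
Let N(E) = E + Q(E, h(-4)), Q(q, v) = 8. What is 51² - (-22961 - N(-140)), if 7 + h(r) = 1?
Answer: 25430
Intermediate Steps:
h(r) = -6 (h(r) = -7 + 1 = -6)
N(E) = 8 + E (N(E) = E + 8 = 8 + E)
51² - (-22961 - N(-140)) = 51² - (-22961 - (8 - 140)) = 2601 - (-22961 - 1*(-132)) = 2601 - (-22961 + 132) = 2601 - 1*(-22829) = 2601 + 22829 = 25430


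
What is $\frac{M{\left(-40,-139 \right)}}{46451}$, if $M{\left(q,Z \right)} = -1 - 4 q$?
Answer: $\frac{159}{46451} \approx 0.003423$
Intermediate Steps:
$\frac{M{\left(-40,-139 \right)}}{46451} = \frac{-1 - -160}{46451} = \left(-1 + 160\right) \frac{1}{46451} = 159 \cdot \frac{1}{46451} = \frac{159}{46451}$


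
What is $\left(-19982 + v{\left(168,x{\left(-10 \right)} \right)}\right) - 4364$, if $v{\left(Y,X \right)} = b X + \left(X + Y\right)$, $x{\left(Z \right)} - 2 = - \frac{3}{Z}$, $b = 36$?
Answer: $- \frac{240929}{10} \approx -24093.0$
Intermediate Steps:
$x{\left(Z \right)} = 2 - \frac{3}{Z}$
$v{\left(Y,X \right)} = Y + 37 X$ ($v{\left(Y,X \right)} = 36 X + \left(X + Y\right) = Y + 37 X$)
$\left(-19982 + v{\left(168,x{\left(-10 \right)} \right)}\right) - 4364 = \left(-19982 + \left(168 + 37 \left(2 - \frac{3}{-10}\right)\right)\right) - 4364 = \left(-19982 + \left(168 + 37 \left(2 - - \frac{3}{10}\right)\right)\right) - 4364 = \left(-19982 + \left(168 + 37 \left(2 + \frac{3}{10}\right)\right)\right) - 4364 = \left(-19982 + \left(168 + 37 \cdot \frac{23}{10}\right)\right) - 4364 = \left(-19982 + \left(168 + \frac{851}{10}\right)\right) - 4364 = \left(-19982 + \frac{2531}{10}\right) - 4364 = - \frac{197289}{10} - 4364 = - \frac{240929}{10}$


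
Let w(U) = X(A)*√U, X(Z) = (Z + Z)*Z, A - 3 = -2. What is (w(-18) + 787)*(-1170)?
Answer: -920790 - 7020*I*√2 ≈ -9.2079e+5 - 9927.8*I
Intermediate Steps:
A = 1 (A = 3 - 2 = 1)
X(Z) = 2*Z² (X(Z) = (2*Z)*Z = 2*Z²)
w(U) = 2*√U (w(U) = (2*1²)*√U = (2*1)*√U = 2*√U)
(w(-18) + 787)*(-1170) = (2*√(-18) + 787)*(-1170) = (2*(3*I*√2) + 787)*(-1170) = (6*I*√2 + 787)*(-1170) = (787 + 6*I*√2)*(-1170) = -920790 - 7020*I*√2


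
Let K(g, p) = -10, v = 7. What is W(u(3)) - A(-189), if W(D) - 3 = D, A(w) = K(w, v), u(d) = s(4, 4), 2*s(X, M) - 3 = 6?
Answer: 35/2 ≈ 17.500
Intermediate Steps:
s(X, M) = 9/2 (s(X, M) = 3/2 + (½)*6 = 3/2 + 3 = 9/2)
u(d) = 9/2
A(w) = -10
W(D) = 3 + D
W(u(3)) - A(-189) = (3 + 9/2) - 1*(-10) = 15/2 + 10 = 35/2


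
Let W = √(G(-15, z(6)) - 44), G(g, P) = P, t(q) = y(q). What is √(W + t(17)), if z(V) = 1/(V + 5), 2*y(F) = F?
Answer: √(4114 + 44*I*√5313)/22 ≈ 3.1047 + 1.0672*I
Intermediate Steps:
y(F) = F/2
z(V) = 1/(5 + V)
t(q) = q/2
W = I*√5313/11 (W = √(1/(5 + 6) - 44) = √(1/11 - 44) = √(-483/11) = I*√5313/11 ≈ 6.6264*I)
√(W + t(17)) = √(I*√5313/11 + (½)*17) = √(I*√5313/11 + 17/2) = √(17/2 + I*√5313/11)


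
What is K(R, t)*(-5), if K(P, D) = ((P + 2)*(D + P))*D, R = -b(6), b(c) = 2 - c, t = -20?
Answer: -9600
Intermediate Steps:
R = 4 (R = -(2 - 1*6) = -(2 - 6) = -1*(-4) = 4)
K(P, D) = D*(2 + P)*(D + P) (K(P, D) = ((2 + P)*(D + P))*D = D*(2 + P)*(D + P))
K(R, t)*(-5) = -20*(4² + 2*(-20) + 2*4 - 20*4)*(-5) = -20*(16 - 40 + 8 - 80)*(-5) = -20*(-96)*(-5) = 1920*(-5) = -9600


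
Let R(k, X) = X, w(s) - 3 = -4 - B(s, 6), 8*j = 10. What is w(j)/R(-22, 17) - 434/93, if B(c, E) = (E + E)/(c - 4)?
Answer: -2507/561 ≈ -4.4688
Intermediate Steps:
j = 5/4 (j = (⅛)*10 = 5/4 ≈ 1.2500)
B(c, E) = 2*E/(-4 + c) (B(c, E) = (2*E)/(-4 + c) = 2*E/(-4 + c))
w(s) = -1 - 12/(-4 + s) (w(s) = 3 + (-4 - 2*6/(-4 + s)) = 3 + (-4 - 12/(-4 + s)) = -1 - 12/(-4 + s))
w(j)/R(-22, 17) - 434/93 = ((-8 - 1*5/4)/(-4 + 5/4))/17 - 434/93 = ((-8 - 5/4)/(-11/4))*(1/17) - 434*1/93 = -4/11*(-37/4)*(1/17) - 14/3 = (37/11)*(1/17) - 14/3 = 37/187 - 14/3 = -2507/561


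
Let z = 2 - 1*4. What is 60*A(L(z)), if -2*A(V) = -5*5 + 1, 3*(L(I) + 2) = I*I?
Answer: 720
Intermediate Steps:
z = -2 (z = 2 - 4 = -2)
L(I) = -2 + I**2/3 (L(I) = -2 + (I*I)/3 = -2 + I**2/3)
A(V) = 12 (A(V) = -(-5*5 + 1)/2 = -(-25 + 1)/2 = -1/2*(-24) = 12)
60*A(L(z)) = 60*12 = 720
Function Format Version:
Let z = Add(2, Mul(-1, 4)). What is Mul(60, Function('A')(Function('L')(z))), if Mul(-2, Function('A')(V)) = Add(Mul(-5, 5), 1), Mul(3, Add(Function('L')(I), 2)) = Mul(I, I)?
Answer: 720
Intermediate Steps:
z = -2 (z = Add(2, -4) = -2)
Function('L')(I) = Add(-2, Mul(Rational(1, 3), Pow(I, 2))) (Function('L')(I) = Add(-2, Mul(Rational(1, 3), Mul(I, I))) = Add(-2, Mul(Rational(1, 3), Pow(I, 2))))
Function('A')(V) = 12 (Function('A')(V) = Mul(Rational(-1, 2), Add(Mul(-5, 5), 1)) = Mul(Rational(-1, 2), Add(-25, 1)) = Mul(Rational(-1, 2), -24) = 12)
Mul(60, Function('A')(Function('L')(z))) = Mul(60, 12) = 720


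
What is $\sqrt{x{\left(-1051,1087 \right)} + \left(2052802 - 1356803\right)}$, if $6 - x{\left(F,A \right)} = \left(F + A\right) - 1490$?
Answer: $\sqrt{697459} \approx 835.14$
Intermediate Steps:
$x{\left(F,A \right)} = 1496 - A - F$ ($x{\left(F,A \right)} = 6 - \left(\left(F + A\right) - 1490\right) = 6 - \left(\left(A + F\right) - 1490\right) = 6 - \left(-1490 + A + F\right) = 1496 - A - F$)
$\sqrt{x{\left(-1051,1087 \right)} + \left(2052802 - 1356803\right)} = \sqrt{\left(1496 - 1087 - -1051\right) + \left(2052802 - 1356803\right)} = \sqrt{\left(1496 - 1087 + 1051\right) + 695999} = \sqrt{1460 + 695999} = \sqrt{697459}$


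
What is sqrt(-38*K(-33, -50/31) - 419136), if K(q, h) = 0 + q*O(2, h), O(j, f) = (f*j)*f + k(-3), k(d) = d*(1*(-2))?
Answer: 6*I*sqrt(10813587)/31 ≈ 636.46*I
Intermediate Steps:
k(d) = -2*d (k(d) = d*(-2) = -2*d)
O(j, f) = 6 + j*f**2 (O(j, f) = (f*j)*f - 2*(-3) = j*f**2 + 6 = 6 + j*f**2)
K(q, h) = q*(6 + 2*h**2) (K(q, h) = 0 + q*(6 + 2*h**2) = q*(6 + 2*h**2))
sqrt(-38*K(-33, -50/31) - 419136) = sqrt(-76*(-33)*(3 + (-50/31)**2) - 419136) = sqrt(-76*(-33)*(3 + 2500/961) - 419136) = sqrt(-76*(-33)*5383/961 - 419136) = sqrt(-38*(-355278/961) - 419136) = sqrt(13500564/961 - 419136) = sqrt(-389289132/961) = 6*I*sqrt(10813587)/31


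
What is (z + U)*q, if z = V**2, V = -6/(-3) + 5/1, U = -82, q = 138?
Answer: -4554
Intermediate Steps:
V = 7 (V = -6*(-1/3) + 5*1 = 2 + 5 = 7)
z = 49 (z = 7**2 = 49)
(z + U)*q = (49 - 82)*138 = -33*138 = -4554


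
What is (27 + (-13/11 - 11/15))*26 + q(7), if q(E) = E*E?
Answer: 115699/165 ≈ 701.21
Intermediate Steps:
q(E) = E**2
(27 + (-13/11 - 11/15))*26 + q(7) = (27 + (-13/11 - 11/15))*26 + 7**2 = (27 + (-13*1/11 - 11*1/15))*26 + 49 = (27 + (-13/11 - 11/15))*26 + 49 = (27 - 316/165)*26 + 49 = (4139/165)*26 + 49 = 107614/165 + 49 = 115699/165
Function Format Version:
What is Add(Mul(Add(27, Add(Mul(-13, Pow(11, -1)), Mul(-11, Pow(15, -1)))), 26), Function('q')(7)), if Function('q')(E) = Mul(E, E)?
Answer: Rational(115699, 165) ≈ 701.21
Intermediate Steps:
Function('q')(E) = Pow(E, 2)
Add(Mul(Add(27, Add(Mul(-13, Pow(11, -1)), Mul(-11, Pow(15, -1)))), 26), Function('q')(7)) = Add(Mul(Add(27, Add(Mul(-13, Pow(11, -1)), Mul(-11, Pow(15, -1)))), 26), Pow(7, 2)) = Add(Mul(Add(27, Add(Mul(-13, Rational(1, 11)), Mul(-11, Rational(1, 15)))), 26), 49) = Add(Mul(Add(27, Add(Rational(-13, 11), Rational(-11, 15))), 26), 49) = Add(Mul(Add(27, Rational(-316, 165)), 26), 49) = Add(Mul(Rational(4139, 165), 26), 49) = Add(Rational(107614, 165), 49) = Rational(115699, 165)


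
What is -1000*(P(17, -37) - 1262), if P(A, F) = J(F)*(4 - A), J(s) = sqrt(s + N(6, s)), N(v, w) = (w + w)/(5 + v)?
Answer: 1262000 + 13000*I*sqrt(5291)/11 ≈ 1.262e+6 + 85965.0*I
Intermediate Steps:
N(v, w) = 2*w/(5 + v) (N(v, w) = (2*w)/(5 + v) = 2*w/(5 + v))
J(s) = sqrt(143)*sqrt(s)/11 (J(s) = sqrt(s + 2*s/(5 + 6)) = sqrt(s + 2*s/11) = sqrt(13*s/11) = sqrt(143)*sqrt(s)/11)
P(A, F) = sqrt(143)*sqrt(F)*(4 - A)/11 (P(A, F) = (sqrt(143)*sqrt(F)/11)*(4 - A) = sqrt(143)*sqrt(F)*(4 - A)/11)
-1000*(P(17, -37) - 1262) = -1000*(sqrt(143)*sqrt(-37)*(4 - 1*17)/11 - 1262) = -1000*(sqrt(143)*(I*sqrt(37))*(4 - 17)/11 - 1262) = -1000*((1/11)*sqrt(143)*(I*sqrt(37))*(-13) - 1262) = -1000*(-13*I*sqrt(5291)/11 - 1262) = -1000*(-1262 - 13*I*sqrt(5291)/11) = 1262000 + 13000*I*sqrt(5291)/11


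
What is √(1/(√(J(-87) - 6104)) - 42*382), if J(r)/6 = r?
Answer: √(-704393786544 - 6626*I*√6626)/6626 ≈ 4.8494e-5 - 126.66*I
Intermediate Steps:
J(r) = 6*r
√(1/(√(J(-87) - 6104)) - 42*382) = √(1/(√(6*(-87) - 6104)) - 42*382) = √(1/(√(-522 - 6104)) - 16044) = √(1/(√(-6626)) - 16044) = √(1/(I*√6626) - 16044) = √(-I*√6626/6626 - 16044) = √(-16044 - I*√6626/6626)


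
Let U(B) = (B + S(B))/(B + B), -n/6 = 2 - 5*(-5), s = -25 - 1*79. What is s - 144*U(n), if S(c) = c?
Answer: -248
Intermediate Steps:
s = -104 (s = -25 - 79 = -104)
n = -162 (n = -6*(2 - 5*(-5)) = -6*(2 + 25) = -6*27 = -162)
U(B) = 1 (U(B) = (B + B)/(B + B) = (2*B)/((2*B)) = (2*B)*(1/(2*B)) = 1)
s - 144*U(n) = -104 - 144*1 = -104 - 144 = -248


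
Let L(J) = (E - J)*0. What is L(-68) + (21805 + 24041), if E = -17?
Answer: 45846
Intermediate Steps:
L(J) = 0 (L(J) = (-17 - J)*0 = 0)
L(-68) + (21805 + 24041) = 0 + (21805 + 24041) = 0 + 45846 = 45846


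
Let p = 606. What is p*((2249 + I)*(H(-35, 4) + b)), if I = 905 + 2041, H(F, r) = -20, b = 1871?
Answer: 5827262670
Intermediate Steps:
I = 2946
p*((2249 + I)*(H(-35, 4) + b)) = 606*((2249 + 2946)*(-20 + 1871)) = 606*(5195*1851) = 606*9615945 = 5827262670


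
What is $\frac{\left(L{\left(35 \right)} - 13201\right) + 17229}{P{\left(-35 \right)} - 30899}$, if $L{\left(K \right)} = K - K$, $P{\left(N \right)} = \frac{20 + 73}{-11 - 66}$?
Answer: $- \frac{77539}{594829} \approx -0.13036$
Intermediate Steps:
$P{\left(N \right)} = - \frac{93}{77}$ ($P{\left(N \right)} = \frac{93}{-77} = 93 \left(- \frac{1}{77}\right) = - \frac{93}{77}$)
$L{\left(K \right)} = 0$
$\frac{\left(L{\left(35 \right)} - 13201\right) + 17229}{P{\left(-35 \right)} - 30899} = \frac{\left(0 - 13201\right) + 17229}{- \frac{93}{77} - 30899} = \frac{-13201 + 17229}{- \frac{2379316}{77}} = 4028 \left(- \frac{77}{2379316}\right) = - \frac{77539}{594829}$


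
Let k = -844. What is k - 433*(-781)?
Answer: 337329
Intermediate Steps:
k - 433*(-781) = -844 - 433*(-781) = -844 + 338173 = 337329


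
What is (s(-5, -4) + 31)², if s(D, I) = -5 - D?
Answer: 961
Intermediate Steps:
(s(-5, -4) + 31)² = ((-5 - 1*(-5)) + 31)² = ((-5 + 5) + 31)² = (0 + 31)² = 31² = 961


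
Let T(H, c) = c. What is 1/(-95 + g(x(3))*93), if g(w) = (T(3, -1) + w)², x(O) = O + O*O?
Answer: 1/11158 ≈ 8.9622e-5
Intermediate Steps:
x(O) = O + O²
g(w) = (-1 + w)²
1/(-95 + g(x(3))*93) = 1/(-95 + (-1 + 3*(1 + 3))²*93) = 1/(-95 + (-1 + 3*4)²*93) = 1/(-95 + (-1 + 12)²*93) = 1/(-95 + 11²*93) = 1/(-95 + 121*93) = 1/(-95 + 11253) = 1/11158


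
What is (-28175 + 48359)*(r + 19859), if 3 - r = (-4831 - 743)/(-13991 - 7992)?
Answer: 8812753662048/21983 ≈ 4.0089e+8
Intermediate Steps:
r = 60375/21983 (r = 3 - (-4831 - 743)/(-13991 - 7992) = 3 - (-5574)/(-21983) = 3 - (-5574)*(-1)/21983 = 3 - 1*5574/21983 = 3 - 5574/21983 = 60375/21983 ≈ 2.7464)
(-28175 + 48359)*(r + 19859) = (-28175 + 48359)*(60375/21983 + 19859) = 20184*(436620772/21983) = 8812753662048/21983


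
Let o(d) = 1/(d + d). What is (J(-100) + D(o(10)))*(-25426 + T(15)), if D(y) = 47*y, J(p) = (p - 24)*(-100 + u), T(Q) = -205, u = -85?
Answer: -11760707457/20 ≈ -5.8804e+8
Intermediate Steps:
J(p) = 4440 - 185*p (J(p) = (p - 24)*(-100 - 85) = (-24 + p)*(-185) = 4440 - 185*p)
o(d) = 1/(2*d)
(J(-100) + D(o(10)))*(-25426 + T(15)) = ((4440 - 185*(-100)) + 47*((½)/10))*(-25426 - 205) = ((4440 + 18500) + 47*((½)*(⅒)))*(-25631) = (22940 + 47*(1/20))*(-25631) = (22940 + 47/20)*(-25631) = (458847/20)*(-25631) = -11760707457/20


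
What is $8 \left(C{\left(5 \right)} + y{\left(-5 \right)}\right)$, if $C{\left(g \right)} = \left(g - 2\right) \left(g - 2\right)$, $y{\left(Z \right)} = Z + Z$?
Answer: $-8$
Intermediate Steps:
$y{\left(Z \right)} = 2 Z$
$C{\left(g \right)} = \left(-2 + g\right)^{2}$ ($C{\left(g \right)} = \left(-2 + g\right) \left(-2 + g\right) = \left(-2 + g\right)^{2}$)
$8 \left(C{\left(5 \right)} + y{\left(-5 \right)}\right) = 8 \left(\left(-2 + 5\right)^{2} + 2 \left(-5\right)\right) = 8 \left(3^{2} - 10\right) = 8 \left(9 - 10\right) = 8 \left(-1\right) = -8$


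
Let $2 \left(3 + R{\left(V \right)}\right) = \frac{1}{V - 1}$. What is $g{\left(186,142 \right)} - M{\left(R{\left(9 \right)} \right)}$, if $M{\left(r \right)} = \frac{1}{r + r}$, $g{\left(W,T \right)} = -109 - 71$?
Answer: $- \frac{8452}{47} \approx -179.83$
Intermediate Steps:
$R{\left(V \right)} = -3 + \frac{1}{2 \left(-1 + V\right)}$ ($R{\left(V \right)} = -3 + \frac{1}{2 \left(V - 1\right)} = -3 + \frac{1}{2 \left(-1 + V\right)}$)
$g{\left(W,T \right)} = -180$
$M{\left(r \right)} = \frac{1}{2 r}$
$g{\left(186,142 \right)} - M{\left(R{\left(9 \right)} \right)} = -180 - \frac{1}{2 \frac{7 - 54}{2 \left(-1 + 9\right)}} = -180 - \frac{1}{2 \frac{7 - 54}{2 \cdot 8}} = -180 - \frac{1}{2 \cdot \frac{1}{2} \cdot \frac{1}{8} \left(-47\right)} = -180 - \frac{1}{2 \left(- \frac{47}{16}\right)} = -180 - \frac{1}{2} \left(- \frac{16}{47}\right) = -180 - - \frac{8}{47} = -180 + \frac{8}{47} = - \frac{8452}{47}$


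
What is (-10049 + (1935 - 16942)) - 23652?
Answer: -48708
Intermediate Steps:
(-10049 + (1935 - 16942)) - 23652 = (-10049 - 15007) - 23652 = -25056 - 23652 = -48708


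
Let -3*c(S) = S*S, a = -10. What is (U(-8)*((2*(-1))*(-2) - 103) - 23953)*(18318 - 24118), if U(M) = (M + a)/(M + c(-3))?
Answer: 139867000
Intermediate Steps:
c(S) = -S²/3 (c(S) = -S*S/3 = -S²/3)
U(M) = (-10 + M)/(-3 + M) (U(M) = (M - 10)/(M - ⅓*(-3)²) = (-10 + M)/(M - ⅓*9) = (-10 + M)/(M - 3) = (-10 + M)/(-3 + M))
(U(-8)*((2*(-1))*(-2) - 103) - 23953)*(18318 - 24118) = (((-10 - 8)/(-3 - 8))*((2*(-1))*(-2) - 103) - 23953)*(18318 - 24118) = ((-18/(-11))*(-2*(-2) - 103) - 23953)*(-5800) = ((-1/11*(-18))*(4 - 103) - 23953)*(-5800) = ((18/11)*(-99) - 23953)*(-5800) = (-162 - 23953)*(-5800) = -24115*(-5800) = 139867000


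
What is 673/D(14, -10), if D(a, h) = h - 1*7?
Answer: -673/17 ≈ -39.588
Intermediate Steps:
D(a, h) = -7 + h (D(a, h) = h - 7 = -7 + h)
673/D(14, -10) = 673/(-7 - 10) = 673/(-17) = 673*(-1/17) = -673/17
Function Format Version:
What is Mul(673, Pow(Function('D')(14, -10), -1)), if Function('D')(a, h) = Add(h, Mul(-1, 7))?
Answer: Rational(-673, 17) ≈ -39.588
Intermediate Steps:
Function('D')(a, h) = Add(-7, h) (Function('D')(a, h) = Add(h, -7) = Add(-7, h))
Mul(673, Pow(Function('D')(14, -10), -1)) = Mul(673, Pow(Add(-7, -10), -1)) = Mul(673, Pow(-17, -1)) = Mul(673, Rational(-1, 17)) = Rational(-673, 17)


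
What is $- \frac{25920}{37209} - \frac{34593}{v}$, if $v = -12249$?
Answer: $\frac{107741873}{50641449} \approx 2.1275$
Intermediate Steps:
$- \frac{25920}{37209} - \frac{34593}{v} = - \frac{25920}{37209} - \frac{34593}{-12249} = \left(-25920\right) \frac{1}{37209} - - \frac{11531}{4083} = - \frac{8640}{12403} + \frac{11531}{4083} = \frac{107741873}{50641449}$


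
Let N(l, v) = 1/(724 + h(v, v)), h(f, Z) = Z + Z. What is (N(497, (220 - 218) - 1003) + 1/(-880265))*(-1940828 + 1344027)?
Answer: 526105743943/1124978670 ≈ 467.66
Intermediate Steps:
h(f, Z) = 2*Z
N(l, v) = 1/(724 + 2*v)
(N(497, (220 - 218) - 1003) + 1/(-880265))*(-1940828 + 1344027) = (1/(2*(362 + ((220 - 218) - 1003))) + 1/(-880265))*(-1940828 + 1344027) = (1/(2*(362 + (2 - 1003))) - 1/880265)*(-596801) = (1/(2*(362 - 1001)) - 1/880265)*(-596801) = ((1/2)/(-639) - 1/880265)*(-596801) = ((1/2)*(-1/639) - 1/880265)*(-596801) = (-1/1278 - 1/880265)*(-596801) = -881543/1124978670*(-596801) = 526105743943/1124978670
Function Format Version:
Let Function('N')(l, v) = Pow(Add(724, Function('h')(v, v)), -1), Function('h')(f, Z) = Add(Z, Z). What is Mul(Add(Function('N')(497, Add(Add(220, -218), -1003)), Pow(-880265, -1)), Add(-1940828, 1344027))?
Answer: Rational(526105743943, 1124978670) ≈ 467.66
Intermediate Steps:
Function('h')(f, Z) = Mul(2, Z)
Function('N')(l, v) = Pow(Add(724, Mul(2, v)), -1)
Mul(Add(Function('N')(497, Add(Add(220, -218), -1003)), Pow(-880265, -1)), Add(-1940828, 1344027)) = Mul(Add(Mul(Rational(1, 2), Pow(Add(362, Add(Add(220, -218), -1003)), -1)), Pow(-880265, -1)), Add(-1940828, 1344027)) = Mul(Add(Mul(Rational(1, 2), Pow(Add(362, Add(2, -1003)), -1)), Rational(-1, 880265)), -596801) = Mul(Add(Mul(Rational(1, 2), Pow(Add(362, -1001), -1)), Rational(-1, 880265)), -596801) = Mul(Add(Mul(Rational(1, 2), Pow(-639, -1)), Rational(-1, 880265)), -596801) = Mul(Add(Mul(Rational(1, 2), Rational(-1, 639)), Rational(-1, 880265)), -596801) = Mul(Add(Rational(-1, 1278), Rational(-1, 880265)), -596801) = Mul(Rational(-881543, 1124978670), -596801) = Rational(526105743943, 1124978670)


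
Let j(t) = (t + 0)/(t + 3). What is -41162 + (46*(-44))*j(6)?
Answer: -127534/3 ≈ -42511.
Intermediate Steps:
j(t) = t/(3 + t)
-41162 + (46*(-44))*j(6) = -41162 + (46*(-44))*(6/(3 + 6)) = -41162 - 12144/9 = -41162 - 2024*⅔ = -41162 - 4048/3 = -127534/3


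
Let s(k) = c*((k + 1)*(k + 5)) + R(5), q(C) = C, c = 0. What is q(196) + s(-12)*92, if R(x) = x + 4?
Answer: 1024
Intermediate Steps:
R(x) = 4 + x
s(k) = 9 (s(k) = 0*((k + 1)*(k + 5)) + (4 + 5) = 0*((1 + k)*(5 + k)) + 9 = 0 + 9 = 9)
q(196) + s(-12)*92 = 196 + 9*92 = 196 + 828 = 1024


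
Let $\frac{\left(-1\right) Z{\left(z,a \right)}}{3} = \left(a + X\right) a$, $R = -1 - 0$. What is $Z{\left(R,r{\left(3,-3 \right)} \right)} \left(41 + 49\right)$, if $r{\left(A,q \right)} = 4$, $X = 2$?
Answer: $-6480$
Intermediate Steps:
$R = -1$ ($R = -1 + 0 = -1$)
$Z{\left(z,a \right)} = - 3 a \left(2 + a\right)$ ($Z{\left(z,a \right)} = - 3 \left(a + 2\right) a = - 3 \left(2 + a\right) a = - 3 a \left(2 + a\right)$)
$Z{\left(R,r{\left(3,-3 \right)} \right)} \left(41 + 49\right) = \left(-3\right) 4 \left(2 + 4\right) \left(41 + 49\right) = \left(-3\right) 4 \cdot 6 \cdot 90 = \left(-72\right) 90 = -6480$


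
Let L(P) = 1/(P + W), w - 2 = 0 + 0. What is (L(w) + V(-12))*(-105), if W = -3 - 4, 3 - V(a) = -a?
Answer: 966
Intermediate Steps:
V(a) = 3 + a (V(a) = 3 - (-1)*a = 3 + a)
W = -7
w = 2 (w = 2 + (0 + 0) = 2 + 0 = 2)
L(P) = 1/(-7 + P) (L(P) = 1/(P - 7) = 1/(-7 + P))
(L(w) + V(-12))*(-105) = (1/(-7 + 2) + (3 - 12))*(-105) = (1/(-5) - 9)*(-105) = (-⅕ - 9)*(-105) = -46/5*(-105) = 966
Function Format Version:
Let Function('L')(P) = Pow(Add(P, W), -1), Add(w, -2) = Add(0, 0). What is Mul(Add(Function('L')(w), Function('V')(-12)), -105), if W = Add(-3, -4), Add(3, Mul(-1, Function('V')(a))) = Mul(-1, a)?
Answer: 966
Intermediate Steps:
Function('V')(a) = Add(3, a) (Function('V')(a) = Add(3, Mul(-1, Mul(-1, a))) = Add(3, a))
W = -7
w = 2 (w = Add(2, Add(0, 0)) = Add(2, 0) = 2)
Function('L')(P) = Pow(Add(-7, P), -1) (Function('L')(P) = Pow(Add(P, -7), -1) = Pow(Add(-7, P), -1))
Mul(Add(Function('L')(w), Function('V')(-12)), -105) = Mul(Add(Pow(Add(-7, 2), -1), Add(3, -12)), -105) = Mul(Add(Pow(-5, -1), -9), -105) = Mul(Add(Rational(-1, 5), -9), -105) = Mul(Rational(-46, 5), -105) = 966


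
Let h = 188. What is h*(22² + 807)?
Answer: 242708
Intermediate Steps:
h*(22² + 807) = 188*(22² + 807) = 188*(484 + 807) = 188*1291 = 242708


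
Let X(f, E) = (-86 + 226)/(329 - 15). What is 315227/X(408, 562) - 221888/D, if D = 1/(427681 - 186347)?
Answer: -3748388810801/70 ≈ -5.3548e+10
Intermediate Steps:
X(f, E) = 70/157 (X(f, E) = 140/314 = 140*(1/314) = 70/157)
D = 1/241334 ≈ 4.1436e-6
315227/X(408, 562) - 221888/D = 315227/(70/157) - 221888/1/241334 = 315227*(157/70) - 221888*241334 = 49490639/70 - 53549118592 = -3748388810801/70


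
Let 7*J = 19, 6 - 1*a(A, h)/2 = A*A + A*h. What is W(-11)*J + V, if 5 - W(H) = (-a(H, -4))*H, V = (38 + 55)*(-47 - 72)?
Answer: -10912/7 ≈ -1558.9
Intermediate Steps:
a(A, h) = 12 - 2*A² - 2*A*h (a(A, h) = 12 - 2*(A*A + A*h) = 12 - 2*(A² + A*h) = 12 + (-2*A² - 2*A*h) = 12 - 2*A² - 2*A*h)
J = 19/7 (J = (⅐)*19 = 19/7 ≈ 2.7143)
V = -11067 (V = 93*(-119) = -11067)
W(H) = 5 - H*(-12 - 8*H + 2*H²) (W(H) = 5 - (-(12 - 2*H² - 2*H*(-4)))*H = 5 - (-(12 - 2*H² + 8*H))*H = 5 - (-12 - 8*H + 2*H²)*H = 5 - H*(-12 - 8*H + 2*H²))
W(-11)*J + V = (5 + 2*(-11)*(6 - 1*(-11)² + 4*(-11)))*(19/7) - 11067 = (5 + 2*(-11)*(6 - 1*121 - 44))*(19/7) - 11067 = (5 + 2*(-11)*(6 - 121 - 44))*(19/7) - 11067 = (5 + 2*(-11)*(-159))*(19/7) - 11067 = (5 + 3498)*(19/7) - 11067 = 3503*(19/7) - 11067 = 66557/7 - 11067 = -10912/7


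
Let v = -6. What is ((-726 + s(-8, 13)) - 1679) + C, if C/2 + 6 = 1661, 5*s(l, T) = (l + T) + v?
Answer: 4524/5 ≈ 904.80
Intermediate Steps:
s(l, T) = -6/5 + T/5 + l/5 (s(l, T) = ((l + T) - 6)/5 = ((T + l) - 6)/5 = (-6 + T + l)/5 = -6/5 + T/5 + l/5)
C = 3310 (C = -12 + 2*1661 = -12 + 3322 = 3310)
((-726 + s(-8, 13)) - 1679) + C = ((-726 + (-6/5 + (⅕)*13 + (⅕)*(-8))) - 1679) + 3310 = ((-726 + (-6/5 + 13/5 - 8/5)) - 1679) + 3310 = ((-726 - ⅕) - 1679) + 3310 = (-3631/5 - 1679) + 3310 = -12026/5 + 3310 = 4524/5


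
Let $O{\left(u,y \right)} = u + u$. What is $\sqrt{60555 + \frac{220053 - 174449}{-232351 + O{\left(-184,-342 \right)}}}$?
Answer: $\frac{7 \sqrt{66929288337471}}{232719} \approx 246.08$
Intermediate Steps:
$O{\left(u,y \right)} = 2 u$
$\sqrt{60555 + \frac{220053 - 174449}{-232351 + O{\left(-184,-342 \right)}}} = \sqrt{60555 + \frac{220053 - 174449}{-232351 + 2 \left(-184\right)}} = \sqrt{60555 + \frac{45604}{-232351 - 368}} = \sqrt{60555 + \frac{45604}{-232719}} = \sqrt{60555 + 45604 \left(- \frac{1}{232719}\right)} = \sqrt{60555 - \frac{45604}{232719}} = \sqrt{\frac{14092253441}{232719}} = \frac{7 \sqrt{66929288337471}}{232719}$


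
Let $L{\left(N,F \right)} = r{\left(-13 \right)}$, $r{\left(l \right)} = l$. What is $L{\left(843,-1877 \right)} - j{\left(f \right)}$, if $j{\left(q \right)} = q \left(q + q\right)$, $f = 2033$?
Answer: $-8266191$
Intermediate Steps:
$L{\left(N,F \right)} = -13$
$j{\left(q \right)} = 2 q^{2}$ ($j{\left(q \right)} = q 2 q = 2 q^{2}$)
$L{\left(843,-1877 \right)} - j{\left(f \right)} = -13 - 2 \cdot 2033^{2} = -13 - 2 \cdot 4133089 = -13 - 8266178 = -8266191$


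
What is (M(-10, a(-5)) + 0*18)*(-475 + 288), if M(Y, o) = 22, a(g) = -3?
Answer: -4114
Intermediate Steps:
(M(-10, a(-5)) + 0*18)*(-475 + 288) = (22 + 0*18)*(-475 + 288) = (22 + 0)*(-187) = 22*(-187) = -4114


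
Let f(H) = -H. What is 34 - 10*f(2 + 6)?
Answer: 114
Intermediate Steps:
34 - 10*f(2 + 6) = 34 - (-10)*(2 + 6) = 34 - (-10)*8 = 34 - 10*(-8) = 34 + 80 = 114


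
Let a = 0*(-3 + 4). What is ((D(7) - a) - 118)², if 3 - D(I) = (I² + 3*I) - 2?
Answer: 33489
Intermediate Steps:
a = 0 (a = 0*1 = 0)
D(I) = 5 - I² - 3*I (D(I) = 3 - ((I² + 3*I) - 2) = 3 - (-2 + I² + 3*I) = 3 + (2 - I² - 3*I) = 5 - I² - 3*I)
((D(7) - a) - 118)² = (((5 - 1*7² - 3*7) - 1*0) - 118)² = (((5 - 1*49 - 21) + 0) - 118)² = (((5 - 49 - 21) + 0) - 118)² = ((-65 + 0) - 118)² = (-65 - 118)² = (-183)² = 33489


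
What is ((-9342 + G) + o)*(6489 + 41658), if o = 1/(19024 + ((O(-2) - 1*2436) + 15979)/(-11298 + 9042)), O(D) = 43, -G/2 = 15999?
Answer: -42698551281407604/21452279 ≈ -1.9904e+9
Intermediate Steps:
G = -31998 (G = -2*15999 = -31998)
o = 1128/21452279 (o = 1/(19024 + ((43 - 1*2436) + 15979)/(-11298 + 9042)) = 1/(19024 + ((43 - 2436) + 15979)/(-2256)) = 1/(19024 + (-2393 + 15979)*(-1/2256)) = 1/(19024 + 13586*(-1/2256)) = 1/(19024 - 6793/1128) = 1/(21452279/1128) = 1128/21452279 ≈ 5.2582e-5)
((-9342 + G) + o)*(6489 + 41658) = ((-9342 - 31998) + 1128/21452279)*(6489 + 41658) = (-41340 + 1128/21452279)*48147 = -886837212732/21452279*48147 = -42698551281407604/21452279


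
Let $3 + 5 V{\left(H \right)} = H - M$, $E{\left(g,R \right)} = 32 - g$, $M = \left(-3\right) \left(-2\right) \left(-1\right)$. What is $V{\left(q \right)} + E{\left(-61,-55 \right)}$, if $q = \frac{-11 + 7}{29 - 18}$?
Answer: $\frac{5144}{55} \approx 93.527$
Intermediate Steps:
$M = -6$ ($M = 6 \left(-1\right) = -6$)
$q = - \frac{4}{11} \approx -0.36364$
$V{\left(H \right)} = \frac{3}{5} + \frac{H}{5}$ ($V{\left(H \right)} = - \frac{3}{5} + \frac{H - -6}{5} = - \frac{3}{5} + \frac{H + 6}{5} = - \frac{3}{5} + \frac{6 + H}{5} = - \frac{3}{5} + \left(\frac{6}{5} + \frac{H}{5}\right) = \frac{3}{5} + \frac{H}{5}$)
$V{\left(q \right)} + E{\left(-61,-55 \right)} = \left(\frac{3}{5} + \frac{1}{5} \left(- \frac{4}{11}\right)\right) + \left(32 - -61\right) = \left(\frac{3}{5} - \frac{4}{55}\right) + \left(32 + 61\right) = \frac{29}{55} + 93 = \frac{5144}{55}$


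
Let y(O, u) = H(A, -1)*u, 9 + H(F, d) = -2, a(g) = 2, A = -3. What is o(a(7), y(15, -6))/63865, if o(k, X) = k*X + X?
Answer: 198/63865 ≈ 0.0031003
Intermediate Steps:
H(F, d) = -11 (H(F, d) = -9 - 2 = -11)
y(O, u) = -11*u
o(k, X) = X + X*k (o(k, X) = X*k + X = X + X*k)
o(a(7), y(15, -6))/63865 = ((-11*(-6))*(1 + 2))/63865 = (66*3)*(1/63865) = 198*(1/63865) = 198/63865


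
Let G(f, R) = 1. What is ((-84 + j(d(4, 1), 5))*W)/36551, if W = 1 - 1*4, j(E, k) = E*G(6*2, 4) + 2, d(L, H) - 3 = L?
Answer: 225/36551 ≈ 0.0061558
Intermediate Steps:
d(L, H) = 3 + L
j(E, k) = 2 + E (j(E, k) = E*1 + 2 = E + 2 = 2 + E)
W = -3 (W = 1 - 4 = -3)
((-84 + j(d(4, 1), 5))*W)/36551 = ((-84 + (2 + (3 + 4)))*(-3))/36551 = ((-84 + (2 + 7))*(-3))*(1/36551) = ((-84 + 9)*(-3))*(1/36551) = -75*(-3)*(1/36551) = 225*(1/36551) = 225/36551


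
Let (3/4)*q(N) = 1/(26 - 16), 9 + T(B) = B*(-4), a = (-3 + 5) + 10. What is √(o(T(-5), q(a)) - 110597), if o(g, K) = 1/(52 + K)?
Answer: I*√67632708098/782 ≈ 332.56*I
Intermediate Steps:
a = 12 (a = 2 + 10 = 12)
T(B) = -9 - 4*B (T(B) = -9 + B*(-4) = -9 - 4*B)
q(N) = 2/15 (q(N) = 4/(3*(26 - 16)) = (4/3)/10 = (4/3)*(⅒) = 2/15)
√(o(T(-5), q(a)) - 110597) = √(1/(52 + 2/15) - 110597) = √(1/(782/15) - 110597) = √(15/782 - 110597) = √(-86486839/782) = I*√67632708098/782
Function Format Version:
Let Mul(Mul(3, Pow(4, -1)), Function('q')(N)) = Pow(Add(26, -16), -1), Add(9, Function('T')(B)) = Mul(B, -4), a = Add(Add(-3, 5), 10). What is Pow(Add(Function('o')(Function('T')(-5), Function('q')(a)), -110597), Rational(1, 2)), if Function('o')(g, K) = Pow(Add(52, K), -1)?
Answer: Mul(Rational(1, 782), I, Pow(67632708098, Rational(1, 2))) ≈ Mul(332.56, I)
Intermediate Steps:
a = 12 (a = Add(2, 10) = 12)
Function('T')(B) = Add(-9, Mul(-4, B)) (Function('T')(B) = Add(-9, Mul(B, -4)) = Add(-9, Mul(-4, B)))
Function('q')(N) = Rational(2, 15) (Function('q')(N) = Mul(Rational(4, 3), Pow(Add(26, -16), -1)) = Mul(Rational(4, 3), Pow(10, -1)) = Mul(Rational(4, 3), Rational(1, 10)) = Rational(2, 15))
Pow(Add(Function('o')(Function('T')(-5), Function('q')(a)), -110597), Rational(1, 2)) = Pow(Add(Pow(Add(52, Rational(2, 15)), -1), -110597), Rational(1, 2)) = Pow(Add(Pow(Rational(782, 15), -1), -110597), Rational(1, 2)) = Pow(Add(Rational(15, 782), -110597), Rational(1, 2)) = Pow(Rational(-86486839, 782), Rational(1, 2)) = Mul(Rational(1, 782), I, Pow(67632708098, Rational(1, 2)))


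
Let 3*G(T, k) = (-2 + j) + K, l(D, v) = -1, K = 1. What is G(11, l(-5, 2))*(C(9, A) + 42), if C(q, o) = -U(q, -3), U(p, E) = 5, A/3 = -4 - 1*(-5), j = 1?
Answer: 0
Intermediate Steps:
A = 3 (A = 3*(-4 - 1*(-5)) = 3*(-4 + 5) = 3*1 = 3)
C(q, o) = -5 (C(q, o) = -1*5 = -5)
G(T, k) = 0 (G(T, k) = ((-2 + 1) + 1)/3 = (-1 + 1)/3 = (⅓)*0 = 0)
G(11, l(-5, 2))*(C(9, A) + 42) = 0*(-5 + 42) = 0*37 = 0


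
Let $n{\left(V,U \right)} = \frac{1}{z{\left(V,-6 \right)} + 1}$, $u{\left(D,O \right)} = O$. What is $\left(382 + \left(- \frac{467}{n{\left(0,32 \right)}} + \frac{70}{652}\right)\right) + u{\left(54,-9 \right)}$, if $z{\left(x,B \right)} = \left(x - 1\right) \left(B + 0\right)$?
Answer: $- \frac{944061}{326} \approx -2895.9$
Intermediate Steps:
$z{\left(x,B \right)} = B \left(-1 + x\right)$ ($z{\left(x,B \right)} = \left(-1 + x\right) B = B \left(-1 + x\right)$)
$n{\left(V,U \right)} = \frac{1}{7 - 6 V}$ ($n{\left(V,U \right)} = \frac{1}{- 6 \left(-1 + V\right) + 1} = \frac{1}{\left(6 - 6 V\right) + 1} = \frac{1}{7 - 6 V}$)
$\left(382 + \left(- \frac{467}{n{\left(0,32 \right)}} + \frac{70}{652}\right)\right) + u{\left(54,-9 \right)} = \left(382 + \left(- \frac{467}{\left(-1\right) \frac{1}{-7 + 6 \cdot 0}} + \frac{70}{652}\right)\right) - 9 = \left(382 + \left(- \frac{467}{\left(-1\right) \frac{1}{-7 + 0}} + 70 \cdot \frac{1}{652}\right)\right) - 9 = \left(382 + \left(- \frac{467}{\left(-1\right) \frac{1}{-7}} + \frac{35}{326}\right)\right) - 9 = \left(382 + \left(- \frac{467}{\left(-1\right) \left(- \frac{1}{7}\right)} + \frac{35}{326}\right)\right) - 9 = \left(382 + \left(- 467 \frac{1}{\frac{1}{7}} + \frac{35}{326}\right)\right) - 9 = \left(382 + \left(\left(-467\right) 7 + \frac{35}{326}\right)\right) - 9 = \left(382 + \left(-3269 + \frac{35}{326}\right)\right) - 9 = \left(382 - \frac{1065659}{326}\right) - 9 = - \frac{941127}{326} - 9 = - \frac{944061}{326}$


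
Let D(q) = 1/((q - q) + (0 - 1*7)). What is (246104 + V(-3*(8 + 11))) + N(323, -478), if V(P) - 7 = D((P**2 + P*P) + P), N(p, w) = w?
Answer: 1719430/7 ≈ 2.4563e+5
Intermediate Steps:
D(q) = -1/7 (D(q) = 1/(0 + (0 - 7)) = 1/(0 - 7) = 1/(-7) = -1/7)
V(P) = 48/7 (V(P) = 7 - 1/7 = 48/7)
(246104 + V(-3*(8 + 11))) + N(323, -478) = (246104 + 48/7) - 478 = 1722776/7 - 478 = 1719430/7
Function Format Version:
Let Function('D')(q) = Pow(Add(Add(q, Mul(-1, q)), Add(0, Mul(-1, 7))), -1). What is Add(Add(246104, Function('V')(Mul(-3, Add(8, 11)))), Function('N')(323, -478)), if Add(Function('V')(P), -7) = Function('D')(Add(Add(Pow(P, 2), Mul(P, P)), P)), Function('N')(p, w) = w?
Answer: Rational(1719430, 7) ≈ 2.4563e+5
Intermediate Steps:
Function('D')(q) = Rational(-1, 7) (Function('D')(q) = Pow(Add(0, Add(0, -7)), -1) = Pow(Add(0, -7), -1) = Pow(-7, -1) = Rational(-1, 7))
Function('V')(P) = Rational(48, 7) (Function('V')(P) = Add(7, Rational(-1, 7)) = Rational(48, 7))
Add(Add(246104, Function('V')(Mul(-3, Add(8, 11)))), Function('N')(323, -478)) = Add(Add(246104, Rational(48, 7)), -478) = Add(Rational(1722776, 7), -478) = Rational(1719430, 7)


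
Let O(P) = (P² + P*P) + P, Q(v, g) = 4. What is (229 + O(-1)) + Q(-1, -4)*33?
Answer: 362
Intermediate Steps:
O(P) = P + 2*P² (O(P) = (P² + P²) + P = 2*P² + P = P + 2*P²)
(229 + O(-1)) + Q(-1, -4)*33 = (229 - (1 + 2*(-1))) + 4*33 = (229 - (1 - 2)) + 132 = (229 - 1*(-1)) + 132 = (229 + 1) + 132 = 230 + 132 = 362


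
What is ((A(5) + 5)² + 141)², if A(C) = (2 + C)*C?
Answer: 3031081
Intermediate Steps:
A(C) = C*(2 + C)
((A(5) + 5)² + 141)² = ((5*(2 + 5) + 5)² + 141)² = ((5*7 + 5)² + 141)² = ((35 + 5)² + 141)² = (40² + 141)² = (1600 + 141)² = 1741² = 3031081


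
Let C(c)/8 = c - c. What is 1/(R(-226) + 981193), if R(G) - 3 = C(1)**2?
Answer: 1/981196 ≈ 1.0192e-6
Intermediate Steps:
C(c) = 0 (C(c) = 8*(c - c) = 8*0 = 0)
R(G) = 3 (R(G) = 3 + 0**2 = 3 + 0 = 3)
1/(R(-226) + 981193) = 1/(3 + 981193) = 1/981196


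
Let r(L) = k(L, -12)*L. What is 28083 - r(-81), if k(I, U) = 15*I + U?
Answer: -71304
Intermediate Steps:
k(I, U) = U + 15*I
r(L) = L*(-12 + 15*L) (r(L) = (-12 + 15*L)*L = L*(-12 + 15*L))
28083 - r(-81) = 28083 - 3*(-81)*(-4 + 5*(-81)) = 28083 - 3*(-81)*(-4 - 405) = 28083 - 3*(-81)*(-409) = 28083 - 1*99387 = 28083 - 99387 = -71304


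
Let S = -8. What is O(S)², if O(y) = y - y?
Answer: 0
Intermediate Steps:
O(y) = 0
O(S)² = 0² = 0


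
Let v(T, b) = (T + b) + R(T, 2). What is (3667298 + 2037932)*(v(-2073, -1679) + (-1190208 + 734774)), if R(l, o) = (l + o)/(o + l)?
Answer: -2619756037550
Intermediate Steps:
R(l, o) = 1 (R(l, o) = (l + o)/(l + o) = 1)
v(T, b) = 1 + T + b (v(T, b) = (T + b) + 1 = 1 + T + b)
(3667298 + 2037932)*(v(-2073, -1679) + (-1190208 + 734774)) = (3667298 + 2037932)*((1 - 2073 - 1679) + (-1190208 + 734774)) = 5705230*(-3751 - 455434) = 5705230*(-459185) = -2619756037550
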